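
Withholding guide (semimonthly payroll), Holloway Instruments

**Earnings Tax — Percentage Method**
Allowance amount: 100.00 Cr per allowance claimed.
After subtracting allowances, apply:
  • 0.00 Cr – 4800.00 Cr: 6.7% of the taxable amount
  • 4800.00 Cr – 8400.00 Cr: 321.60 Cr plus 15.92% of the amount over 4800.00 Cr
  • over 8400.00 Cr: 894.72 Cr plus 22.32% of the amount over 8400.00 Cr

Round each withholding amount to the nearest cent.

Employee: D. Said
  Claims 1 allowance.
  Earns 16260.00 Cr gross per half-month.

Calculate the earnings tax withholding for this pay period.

2626.75 Cr

Earnings Tax: taxable = 16260.00 Cr − 1×100.00 Cr = 16160.00 Cr
  894.72 Cr + 22.32% × (16160.00 Cr − 8400.00 Cr) = 894.72 Cr + 22.32% × 7760.00 Cr = 2626.75 Cr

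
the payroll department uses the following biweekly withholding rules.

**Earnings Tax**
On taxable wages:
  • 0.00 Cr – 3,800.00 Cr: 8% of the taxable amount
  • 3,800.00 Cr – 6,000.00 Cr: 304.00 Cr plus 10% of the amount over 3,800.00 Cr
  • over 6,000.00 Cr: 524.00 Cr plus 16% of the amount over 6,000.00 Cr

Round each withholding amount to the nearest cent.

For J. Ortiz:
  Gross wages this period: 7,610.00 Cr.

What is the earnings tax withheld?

Earnings Tax: taxable = 7,610.00 Cr
  524.00 Cr + 16% × (7,610.00 Cr − 6,000.00 Cr) = 524.00 Cr + 16% × 1,610.00 Cr = 781.60 Cr

781.60 Cr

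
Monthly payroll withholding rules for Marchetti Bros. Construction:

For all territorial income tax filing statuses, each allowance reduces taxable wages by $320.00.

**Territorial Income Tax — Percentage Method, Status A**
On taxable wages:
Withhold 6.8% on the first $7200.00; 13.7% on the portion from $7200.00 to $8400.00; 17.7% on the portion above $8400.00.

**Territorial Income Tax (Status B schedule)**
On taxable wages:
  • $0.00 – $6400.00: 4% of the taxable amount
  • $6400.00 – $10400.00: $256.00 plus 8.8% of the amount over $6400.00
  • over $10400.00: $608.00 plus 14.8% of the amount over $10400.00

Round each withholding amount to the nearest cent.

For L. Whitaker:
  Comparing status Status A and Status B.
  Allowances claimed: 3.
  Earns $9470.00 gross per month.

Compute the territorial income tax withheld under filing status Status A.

Territorial Income Tax (Status A): taxable = $9470.00 − 3×$320.00 = $8510.00
  $654.00 + 17.7% × ($8510.00 − $8400.00) = $654.00 + 17.7% × $110.00 = $673.47

$673.47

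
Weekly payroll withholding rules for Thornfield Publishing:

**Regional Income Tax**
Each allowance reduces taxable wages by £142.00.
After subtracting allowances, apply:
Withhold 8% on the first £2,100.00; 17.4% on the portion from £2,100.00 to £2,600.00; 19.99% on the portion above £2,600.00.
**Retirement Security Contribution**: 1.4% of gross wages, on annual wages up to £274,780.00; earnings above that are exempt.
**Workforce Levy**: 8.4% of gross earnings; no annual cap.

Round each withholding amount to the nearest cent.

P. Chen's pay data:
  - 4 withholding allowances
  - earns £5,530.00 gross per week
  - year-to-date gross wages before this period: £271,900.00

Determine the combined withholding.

£1,232.00

Regional Income Tax: taxable = £5,530.00 − 4×£142.00 = £4,962.00
  £255.00 + 19.99% × (£4,962.00 − £2,600.00) = £255.00 + 19.99% × £2,362.00 = £727.16
Retirement Security Contribution: cap £274,780.00 − YTD £271,900.00 = £2,880.00 subject; 1.4% × £2,880.00 = £40.32
Workforce Levy: 8.4% × £5,530.00 = £464.52
Total: £727.16 + £40.32 + £464.52 = £1,232.00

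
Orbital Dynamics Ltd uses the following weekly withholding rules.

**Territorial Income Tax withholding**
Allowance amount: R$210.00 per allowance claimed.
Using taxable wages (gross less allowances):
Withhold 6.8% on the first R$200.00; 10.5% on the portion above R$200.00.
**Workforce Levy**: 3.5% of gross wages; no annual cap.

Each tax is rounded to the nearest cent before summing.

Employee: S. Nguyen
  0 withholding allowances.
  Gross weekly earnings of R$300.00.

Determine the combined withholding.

R$34.60

Territorial Income Tax: taxable = R$300.00
  R$13.60 + 10.5% × (R$300.00 − R$200.00) = R$13.60 + 10.5% × R$100.00 = R$24.10
Workforce Levy: 3.5% × R$300.00 = R$10.50
Total: R$24.10 + R$10.50 = R$34.60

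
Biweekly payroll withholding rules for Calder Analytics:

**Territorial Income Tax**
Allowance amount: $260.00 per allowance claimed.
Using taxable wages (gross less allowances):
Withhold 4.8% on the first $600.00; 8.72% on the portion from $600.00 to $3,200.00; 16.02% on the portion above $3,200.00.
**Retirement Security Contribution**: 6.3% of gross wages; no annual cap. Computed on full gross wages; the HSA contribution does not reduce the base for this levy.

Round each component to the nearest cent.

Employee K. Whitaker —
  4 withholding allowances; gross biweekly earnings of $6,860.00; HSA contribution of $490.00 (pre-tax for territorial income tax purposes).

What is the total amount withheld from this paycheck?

Territorial Income Tax: taxable = $6,860.00 − $490.00 − 4×$260.00 = $5,330.00
  $255.52 + 16.02% × ($5,330.00 − $3,200.00) = $255.52 + 16.02% × $2,130.00 = $596.75
Retirement Security Contribution: 6.3% × $6,860.00 = $432.18
Total: $596.75 + $432.18 = $1,028.93

$1,028.93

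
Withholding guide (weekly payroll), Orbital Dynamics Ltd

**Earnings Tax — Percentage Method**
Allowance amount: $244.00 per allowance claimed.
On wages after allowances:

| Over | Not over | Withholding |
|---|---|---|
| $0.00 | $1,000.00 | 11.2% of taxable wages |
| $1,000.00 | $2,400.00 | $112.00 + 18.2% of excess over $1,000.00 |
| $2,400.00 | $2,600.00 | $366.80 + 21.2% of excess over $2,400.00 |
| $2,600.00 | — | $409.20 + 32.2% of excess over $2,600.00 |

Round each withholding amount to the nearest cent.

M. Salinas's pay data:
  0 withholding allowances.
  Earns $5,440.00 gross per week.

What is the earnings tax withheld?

Earnings Tax: taxable = $5,440.00
  $409.20 + 32.2% × ($5,440.00 − $2,600.00) = $409.20 + 32.2% × $2,840.00 = $1,323.68

$1,323.68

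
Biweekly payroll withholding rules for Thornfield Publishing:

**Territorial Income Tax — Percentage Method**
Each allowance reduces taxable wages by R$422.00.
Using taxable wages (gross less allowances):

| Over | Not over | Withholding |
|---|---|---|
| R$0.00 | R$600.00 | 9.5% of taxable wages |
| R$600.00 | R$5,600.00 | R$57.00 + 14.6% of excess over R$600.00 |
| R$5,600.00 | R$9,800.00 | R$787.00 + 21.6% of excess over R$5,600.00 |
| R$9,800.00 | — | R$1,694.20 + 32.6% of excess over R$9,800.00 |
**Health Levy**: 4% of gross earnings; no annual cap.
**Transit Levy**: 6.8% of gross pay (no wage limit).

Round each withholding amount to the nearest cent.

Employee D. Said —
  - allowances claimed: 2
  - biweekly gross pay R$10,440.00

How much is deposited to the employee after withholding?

R$7,662.34

Territorial Income Tax: taxable = R$10,440.00 − 2×R$422.00 = R$9,596.00
  R$787.00 + 21.6% × (R$9,596.00 − R$5,600.00) = R$787.00 + 21.6% × R$3,996.00 = R$1,650.14
Health Levy: 4% × R$10,440.00 = R$417.60
Transit Levy: 6.8% × R$10,440.00 = R$709.92
Total withheld: R$1,650.14 + R$417.60 + R$709.92 = R$2,777.66
Net pay: R$10,440.00 − R$2,777.66 = R$7,662.34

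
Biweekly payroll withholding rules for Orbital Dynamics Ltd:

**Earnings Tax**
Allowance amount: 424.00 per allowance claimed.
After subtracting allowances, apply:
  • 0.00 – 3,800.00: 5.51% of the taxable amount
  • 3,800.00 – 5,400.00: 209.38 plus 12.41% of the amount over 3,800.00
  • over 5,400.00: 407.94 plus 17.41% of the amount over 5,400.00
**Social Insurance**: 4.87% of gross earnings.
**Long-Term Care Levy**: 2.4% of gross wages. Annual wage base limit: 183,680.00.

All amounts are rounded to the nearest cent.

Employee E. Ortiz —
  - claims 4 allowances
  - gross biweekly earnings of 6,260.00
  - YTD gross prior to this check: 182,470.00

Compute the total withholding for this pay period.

Earnings Tax: taxable = 6,260.00 − 4×424.00 = 4,564.00
  209.38 + 12.41% × (4,564.00 − 3,800.00) = 209.38 + 12.41% × 764.00 = 304.19
Social Insurance: 4.87% × 6,260.00 = 304.86
Long-Term Care Levy: cap 183,680.00 − YTD 182,470.00 = 1,210.00 subject; 2.4% × 1,210.00 = 29.04
Total: 304.19 + 304.86 + 29.04 = 638.09

638.09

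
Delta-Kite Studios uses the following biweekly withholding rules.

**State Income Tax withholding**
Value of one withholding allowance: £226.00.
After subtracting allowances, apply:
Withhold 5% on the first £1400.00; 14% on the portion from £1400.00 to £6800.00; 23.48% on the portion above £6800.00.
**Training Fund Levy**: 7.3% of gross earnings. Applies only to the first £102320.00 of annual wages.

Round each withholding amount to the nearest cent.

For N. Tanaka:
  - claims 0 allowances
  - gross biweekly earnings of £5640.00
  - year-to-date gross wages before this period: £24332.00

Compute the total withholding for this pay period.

State Income Tax: taxable = £5640.00
  £70.00 + 14% × (£5640.00 − £1400.00) = £70.00 + 14% × £4240.00 = £663.60
Training Fund Levy: 7.3% × £5640.00 = £411.72
Total: £663.60 + £411.72 = £1075.32

£1075.32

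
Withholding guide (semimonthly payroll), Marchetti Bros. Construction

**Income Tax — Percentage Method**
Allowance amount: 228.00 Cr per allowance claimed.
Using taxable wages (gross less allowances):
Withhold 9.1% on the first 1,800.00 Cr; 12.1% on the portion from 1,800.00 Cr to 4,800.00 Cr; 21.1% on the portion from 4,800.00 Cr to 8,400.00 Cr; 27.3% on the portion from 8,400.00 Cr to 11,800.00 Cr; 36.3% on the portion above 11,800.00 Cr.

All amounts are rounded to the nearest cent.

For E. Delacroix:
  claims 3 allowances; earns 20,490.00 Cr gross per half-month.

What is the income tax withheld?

5,120.78 Cr

Income Tax: taxable = 20,490.00 Cr − 3×228.00 Cr = 19,806.00 Cr
  2,214.60 Cr + 36.3% × (19,806.00 Cr − 11,800.00 Cr) = 2,214.60 Cr + 36.3% × 8,006.00 Cr = 5,120.78 Cr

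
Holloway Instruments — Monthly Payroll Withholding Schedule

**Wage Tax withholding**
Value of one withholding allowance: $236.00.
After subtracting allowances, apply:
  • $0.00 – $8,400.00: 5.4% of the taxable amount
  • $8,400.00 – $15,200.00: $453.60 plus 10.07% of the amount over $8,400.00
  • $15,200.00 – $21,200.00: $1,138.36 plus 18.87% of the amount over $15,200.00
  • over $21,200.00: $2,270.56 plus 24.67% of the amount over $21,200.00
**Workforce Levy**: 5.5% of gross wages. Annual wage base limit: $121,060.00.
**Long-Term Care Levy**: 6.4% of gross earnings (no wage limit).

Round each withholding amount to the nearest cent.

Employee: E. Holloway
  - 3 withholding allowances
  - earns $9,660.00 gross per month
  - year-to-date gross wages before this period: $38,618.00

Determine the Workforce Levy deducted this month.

$531.30

Workforce Levy: 5.5% × $9,660.00 = $531.30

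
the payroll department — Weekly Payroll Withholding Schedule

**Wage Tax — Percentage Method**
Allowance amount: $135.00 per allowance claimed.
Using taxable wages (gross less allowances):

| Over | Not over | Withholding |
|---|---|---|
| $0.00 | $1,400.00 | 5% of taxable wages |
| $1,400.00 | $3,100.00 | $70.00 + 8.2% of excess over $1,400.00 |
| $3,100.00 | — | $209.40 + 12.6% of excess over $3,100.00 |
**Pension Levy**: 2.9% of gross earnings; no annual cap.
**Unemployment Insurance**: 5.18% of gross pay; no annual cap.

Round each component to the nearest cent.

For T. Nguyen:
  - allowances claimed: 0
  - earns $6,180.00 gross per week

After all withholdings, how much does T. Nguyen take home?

Wage Tax: taxable = $6,180.00
  $209.40 + 12.6% × ($6,180.00 − $3,100.00) = $209.40 + 12.6% × $3,080.00 = $597.48
Pension Levy: 2.9% × $6,180.00 = $179.22
Unemployment Insurance: 5.18% × $6,180.00 = $320.12
Total withheld: $597.48 + $179.22 + $320.12 = $1,096.82
Net pay: $6,180.00 − $1,096.82 = $5,083.18

$5,083.18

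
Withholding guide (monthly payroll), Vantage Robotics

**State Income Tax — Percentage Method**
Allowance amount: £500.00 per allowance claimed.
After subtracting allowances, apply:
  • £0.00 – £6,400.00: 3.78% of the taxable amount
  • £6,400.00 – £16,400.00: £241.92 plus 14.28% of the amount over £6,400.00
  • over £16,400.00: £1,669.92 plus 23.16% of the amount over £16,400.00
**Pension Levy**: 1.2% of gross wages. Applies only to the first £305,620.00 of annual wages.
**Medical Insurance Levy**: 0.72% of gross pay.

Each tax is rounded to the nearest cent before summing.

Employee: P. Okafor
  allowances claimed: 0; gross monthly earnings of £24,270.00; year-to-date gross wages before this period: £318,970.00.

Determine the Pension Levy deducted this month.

Pension Levy: YTD £318,970.00 ≥ cap £305,620.00 → £0.00

£0.00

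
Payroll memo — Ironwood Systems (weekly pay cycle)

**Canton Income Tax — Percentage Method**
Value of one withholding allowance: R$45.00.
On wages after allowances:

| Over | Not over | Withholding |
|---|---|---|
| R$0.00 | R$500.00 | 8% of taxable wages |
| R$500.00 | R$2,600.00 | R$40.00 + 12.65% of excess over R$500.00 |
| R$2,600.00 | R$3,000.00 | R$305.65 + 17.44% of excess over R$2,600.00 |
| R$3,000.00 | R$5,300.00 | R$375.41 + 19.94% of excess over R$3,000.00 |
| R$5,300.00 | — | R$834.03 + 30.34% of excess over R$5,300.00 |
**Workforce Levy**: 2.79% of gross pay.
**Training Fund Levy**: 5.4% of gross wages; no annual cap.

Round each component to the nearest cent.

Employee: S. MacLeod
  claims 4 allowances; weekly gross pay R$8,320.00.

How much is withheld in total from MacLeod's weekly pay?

R$2,377.10

Canton Income Tax: taxable = R$8,320.00 − 4×R$45.00 = R$8,140.00
  R$834.03 + 30.34% × (R$8,140.00 − R$5,300.00) = R$834.03 + 30.34% × R$2,840.00 = R$1,695.69
Workforce Levy: 2.79% × R$8,320.00 = R$232.13
Training Fund Levy: 5.4% × R$8,320.00 = R$449.28
Total: R$1,695.69 + R$232.13 + R$449.28 = R$2,377.10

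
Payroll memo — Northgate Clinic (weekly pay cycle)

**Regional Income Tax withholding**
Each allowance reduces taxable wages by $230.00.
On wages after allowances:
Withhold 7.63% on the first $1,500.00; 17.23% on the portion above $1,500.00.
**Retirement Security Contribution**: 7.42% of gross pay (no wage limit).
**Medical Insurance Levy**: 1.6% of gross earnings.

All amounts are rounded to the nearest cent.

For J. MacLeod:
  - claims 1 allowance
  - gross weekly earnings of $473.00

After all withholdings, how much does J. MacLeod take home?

Regional Income Tax: taxable = $473.00 − 1×$230.00 = $243.00
  7.63% × $243.00 = $18.54
Retirement Security Contribution: 7.42% × $473.00 = $35.10
Medical Insurance Levy: 1.6% × $473.00 = $7.57
Total withheld: $18.54 + $35.10 + $7.57 = $61.21
Net pay: $473.00 − $61.21 = $411.79

$411.79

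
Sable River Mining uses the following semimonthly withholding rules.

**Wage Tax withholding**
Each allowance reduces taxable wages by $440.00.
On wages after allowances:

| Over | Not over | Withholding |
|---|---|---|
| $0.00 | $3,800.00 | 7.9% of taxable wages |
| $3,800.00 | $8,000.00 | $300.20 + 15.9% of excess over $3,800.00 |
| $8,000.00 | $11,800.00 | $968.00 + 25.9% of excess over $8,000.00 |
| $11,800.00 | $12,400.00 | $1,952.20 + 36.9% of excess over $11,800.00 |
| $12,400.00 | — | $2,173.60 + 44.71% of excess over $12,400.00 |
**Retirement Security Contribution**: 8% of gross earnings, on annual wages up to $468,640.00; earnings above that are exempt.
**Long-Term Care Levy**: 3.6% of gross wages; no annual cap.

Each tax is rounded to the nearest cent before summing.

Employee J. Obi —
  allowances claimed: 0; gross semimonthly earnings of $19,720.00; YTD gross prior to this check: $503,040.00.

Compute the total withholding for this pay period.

$6,156.29

Wage Tax: taxable = $19,720.00
  $2,173.60 + 44.71% × ($19,720.00 − $12,400.00) = $2,173.60 + 44.71% × $7,320.00 = $5,446.37
Retirement Security Contribution: YTD $503,040.00 ≥ cap $468,640.00 → $0.00
Long-Term Care Levy: 3.6% × $19,720.00 = $709.92
Total: $5,446.37 + $0.00 + $709.92 = $6,156.29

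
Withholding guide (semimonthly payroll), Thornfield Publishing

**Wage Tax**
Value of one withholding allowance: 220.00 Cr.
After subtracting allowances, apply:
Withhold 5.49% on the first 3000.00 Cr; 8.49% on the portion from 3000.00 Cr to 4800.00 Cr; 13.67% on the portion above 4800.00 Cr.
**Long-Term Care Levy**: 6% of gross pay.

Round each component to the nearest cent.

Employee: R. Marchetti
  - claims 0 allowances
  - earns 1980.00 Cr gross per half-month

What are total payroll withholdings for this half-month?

Wage Tax: taxable = 1980.00 Cr
  5.49% × 1980.00 Cr = 108.70 Cr
Long-Term Care Levy: 6% × 1980.00 Cr = 118.80 Cr
Total: 108.70 Cr + 118.80 Cr = 227.50 Cr

227.50 Cr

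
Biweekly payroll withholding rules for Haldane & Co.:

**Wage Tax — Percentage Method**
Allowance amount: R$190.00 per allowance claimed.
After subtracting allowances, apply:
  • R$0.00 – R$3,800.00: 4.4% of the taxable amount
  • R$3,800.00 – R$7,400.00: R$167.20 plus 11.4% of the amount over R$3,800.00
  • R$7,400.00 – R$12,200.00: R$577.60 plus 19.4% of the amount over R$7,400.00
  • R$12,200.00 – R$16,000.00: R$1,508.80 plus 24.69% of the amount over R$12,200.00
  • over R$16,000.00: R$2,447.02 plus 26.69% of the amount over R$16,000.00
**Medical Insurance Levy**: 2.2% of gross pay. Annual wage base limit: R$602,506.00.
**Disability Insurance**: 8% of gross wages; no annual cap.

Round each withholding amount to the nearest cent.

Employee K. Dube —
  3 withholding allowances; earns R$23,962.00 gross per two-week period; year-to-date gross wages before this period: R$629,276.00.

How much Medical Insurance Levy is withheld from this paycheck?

Medical Insurance Levy: YTD R$629,276.00 ≥ cap R$602,506.00 → R$0.00

R$0.00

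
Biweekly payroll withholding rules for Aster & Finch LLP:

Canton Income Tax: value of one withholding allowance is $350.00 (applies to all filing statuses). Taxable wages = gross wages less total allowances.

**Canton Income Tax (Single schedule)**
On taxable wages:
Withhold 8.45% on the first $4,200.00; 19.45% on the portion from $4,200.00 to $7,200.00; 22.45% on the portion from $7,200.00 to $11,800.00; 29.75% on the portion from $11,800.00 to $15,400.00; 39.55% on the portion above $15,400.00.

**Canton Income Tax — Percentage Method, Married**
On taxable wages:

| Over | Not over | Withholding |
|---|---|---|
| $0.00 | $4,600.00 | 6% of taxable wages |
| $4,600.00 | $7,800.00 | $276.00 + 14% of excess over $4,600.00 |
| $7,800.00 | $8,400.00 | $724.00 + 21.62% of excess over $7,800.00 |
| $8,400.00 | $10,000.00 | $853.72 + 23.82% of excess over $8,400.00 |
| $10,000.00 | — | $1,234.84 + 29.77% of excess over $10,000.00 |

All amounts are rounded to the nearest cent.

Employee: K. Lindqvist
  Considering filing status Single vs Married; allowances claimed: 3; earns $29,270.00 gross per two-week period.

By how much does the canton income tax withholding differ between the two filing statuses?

$1,453.48

Canton Income Tax (Single): taxable = $29,270.00 − 3×$350.00 = $28,220.00
  $3,042.10 + 39.55% × ($28,220.00 − $15,400.00) = $3,042.10 + 39.55% × $12,820.00 = $8,112.41
Canton Income Tax (Married): taxable = $29,270.00 − 3×$350.00 = $28,220.00
  $1,234.84 + 29.77% × ($28,220.00 − $10,000.00) = $1,234.84 + 29.77% × $18,220.00 = $6,658.93
Difference: |$8,112.41 − $6,658.93| = $1,453.48 (higher under Single)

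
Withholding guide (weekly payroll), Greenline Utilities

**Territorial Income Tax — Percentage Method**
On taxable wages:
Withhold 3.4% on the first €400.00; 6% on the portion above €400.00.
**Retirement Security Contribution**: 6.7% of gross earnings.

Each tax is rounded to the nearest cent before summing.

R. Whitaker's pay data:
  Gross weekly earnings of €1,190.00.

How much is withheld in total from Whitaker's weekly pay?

Territorial Income Tax: taxable = €1,190.00
  €13.60 + 6% × (€1,190.00 − €400.00) = €13.60 + 6% × €790.00 = €61.00
Retirement Security Contribution: 6.7% × €1,190.00 = €79.73
Total: €61.00 + €79.73 = €140.73

€140.73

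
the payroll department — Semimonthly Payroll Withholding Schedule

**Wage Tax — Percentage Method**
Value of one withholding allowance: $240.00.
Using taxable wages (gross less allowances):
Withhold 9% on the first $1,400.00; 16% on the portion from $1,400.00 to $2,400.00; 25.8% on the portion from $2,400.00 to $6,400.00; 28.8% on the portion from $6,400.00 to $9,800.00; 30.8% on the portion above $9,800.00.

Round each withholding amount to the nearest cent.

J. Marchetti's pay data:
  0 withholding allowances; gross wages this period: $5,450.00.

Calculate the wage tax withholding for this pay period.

Wage Tax: taxable = $5,450.00
  $286.00 + 25.8% × ($5,450.00 − $2,400.00) = $286.00 + 25.8% × $3,050.00 = $1,072.90

$1,072.90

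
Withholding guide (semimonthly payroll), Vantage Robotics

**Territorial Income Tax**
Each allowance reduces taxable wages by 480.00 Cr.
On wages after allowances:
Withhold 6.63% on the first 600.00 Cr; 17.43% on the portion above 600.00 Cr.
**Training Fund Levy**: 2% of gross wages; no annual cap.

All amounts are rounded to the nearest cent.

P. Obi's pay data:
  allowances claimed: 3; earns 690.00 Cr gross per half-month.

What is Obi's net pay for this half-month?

Territorial Income Tax: taxable = 690.00 Cr − 3×480.00 Cr = -750.00 Cr
  Taxable ≤ 0 → 0.00 Cr
Training Fund Levy: 2% × 690.00 Cr = 13.80 Cr
Total withheld: 0.00 Cr + 13.80 Cr = 13.80 Cr
Net pay: 690.00 Cr − 13.80 Cr = 676.20 Cr

676.20 Cr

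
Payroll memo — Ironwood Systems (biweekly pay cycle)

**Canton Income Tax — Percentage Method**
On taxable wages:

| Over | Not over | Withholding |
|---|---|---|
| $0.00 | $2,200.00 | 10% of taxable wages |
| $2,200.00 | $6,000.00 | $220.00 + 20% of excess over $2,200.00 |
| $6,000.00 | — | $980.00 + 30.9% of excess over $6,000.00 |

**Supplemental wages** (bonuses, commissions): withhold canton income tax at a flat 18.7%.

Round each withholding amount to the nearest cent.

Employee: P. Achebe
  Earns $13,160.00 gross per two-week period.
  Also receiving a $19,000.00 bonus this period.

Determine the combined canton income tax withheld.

$6,745.44

Canton Income Tax: taxable = $13,160.00
  $980.00 + 30.9% × ($13,160.00 − $6,000.00) = $980.00 + 30.9% × $7,160.00 = $3,192.44
Supplemental (18.7% flat on bonus): 18.7% × $19,000.00 = $3,553.00
Total canton income tax: $3,192.44 + $3,553.00 = $6,745.44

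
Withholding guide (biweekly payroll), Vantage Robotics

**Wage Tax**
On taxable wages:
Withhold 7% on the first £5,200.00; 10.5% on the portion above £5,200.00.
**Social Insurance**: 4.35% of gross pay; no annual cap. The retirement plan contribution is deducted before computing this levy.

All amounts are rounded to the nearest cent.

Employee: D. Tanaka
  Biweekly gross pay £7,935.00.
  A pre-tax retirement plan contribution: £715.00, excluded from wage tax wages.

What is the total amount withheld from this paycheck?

£890.17

Wage Tax: taxable = £7,935.00 − £715.00 = £7,220.00
  £364.00 + 10.5% × (£7,220.00 − £5,200.00) = £364.00 + 10.5% × £2,020.00 = £576.10
Social Insurance: 4.35% × £7,220.00 = £314.07
Total: £576.10 + £314.07 = £890.17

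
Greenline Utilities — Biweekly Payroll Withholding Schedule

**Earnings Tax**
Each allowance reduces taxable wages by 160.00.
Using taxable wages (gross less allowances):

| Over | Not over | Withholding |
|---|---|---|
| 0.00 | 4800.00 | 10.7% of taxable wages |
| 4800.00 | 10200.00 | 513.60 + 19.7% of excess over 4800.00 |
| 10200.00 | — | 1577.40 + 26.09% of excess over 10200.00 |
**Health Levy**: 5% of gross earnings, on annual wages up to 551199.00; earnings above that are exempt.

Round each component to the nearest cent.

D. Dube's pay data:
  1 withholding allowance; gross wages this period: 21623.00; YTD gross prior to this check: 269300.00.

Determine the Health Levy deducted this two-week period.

Health Levy: 5% × 21623.00 = 1081.15

1081.15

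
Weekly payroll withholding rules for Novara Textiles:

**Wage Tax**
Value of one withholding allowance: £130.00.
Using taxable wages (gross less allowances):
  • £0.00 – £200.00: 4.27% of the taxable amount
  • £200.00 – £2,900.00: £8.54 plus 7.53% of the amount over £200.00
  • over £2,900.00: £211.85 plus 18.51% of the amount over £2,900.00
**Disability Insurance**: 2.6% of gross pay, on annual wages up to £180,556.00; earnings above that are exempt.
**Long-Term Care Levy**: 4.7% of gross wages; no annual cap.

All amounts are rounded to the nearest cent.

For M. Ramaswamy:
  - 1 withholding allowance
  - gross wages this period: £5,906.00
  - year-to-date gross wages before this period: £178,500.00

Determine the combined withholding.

£1,075.24

Wage Tax: taxable = £5,906.00 − 1×£130.00 = £5,776.00
  £211.85 + 18.51% × (£5,776.00 − £2,900.00) = £211.85 + 18.51% × £2,876.00 = £744.20
Disability Insurance: cap £180,556.00 − YTD £178,500.00 = £2,056.00 subject; 2.6% × £2,056.00 = £53.46
Long-Term Care Levy: 4.7% × £5,906.00 = £277.58
Total: £744.20 + £53.46 + £277.58 = £1,075.24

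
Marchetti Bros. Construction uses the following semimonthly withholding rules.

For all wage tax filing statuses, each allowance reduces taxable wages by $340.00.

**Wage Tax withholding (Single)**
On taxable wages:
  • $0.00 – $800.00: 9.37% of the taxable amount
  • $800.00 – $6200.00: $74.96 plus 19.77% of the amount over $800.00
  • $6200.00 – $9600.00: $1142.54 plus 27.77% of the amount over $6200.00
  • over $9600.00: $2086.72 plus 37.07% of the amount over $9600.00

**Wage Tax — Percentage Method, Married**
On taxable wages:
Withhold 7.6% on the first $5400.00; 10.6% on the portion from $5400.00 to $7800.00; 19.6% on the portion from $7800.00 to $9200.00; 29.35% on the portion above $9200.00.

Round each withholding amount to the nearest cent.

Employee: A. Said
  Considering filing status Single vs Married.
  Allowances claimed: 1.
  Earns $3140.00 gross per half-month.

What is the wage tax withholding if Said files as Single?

$470.36

Wage Tax (Single): taxable = $3140.00 − 1×$340.00 = $2800.00
  $74.96 + 19.77% × ($2800.00 − $800.00) = $74.96 + 19.77% × $2000.00 = $470.36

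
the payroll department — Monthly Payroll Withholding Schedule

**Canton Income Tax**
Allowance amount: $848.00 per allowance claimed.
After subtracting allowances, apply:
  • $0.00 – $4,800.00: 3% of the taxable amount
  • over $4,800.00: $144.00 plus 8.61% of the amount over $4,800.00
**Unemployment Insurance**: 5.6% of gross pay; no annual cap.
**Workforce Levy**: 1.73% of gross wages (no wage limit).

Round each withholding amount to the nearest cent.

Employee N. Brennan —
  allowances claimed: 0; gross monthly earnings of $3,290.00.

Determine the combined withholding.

$339.86

Canton Income Tax: taxable = $3,290.00
  3% × $3,290.00 = $98.70
Unemployment Insurance: 5.6% × $3,290.00 = $184.24
Workforce Levy: 1.73% × $3,290.00 = $56.92
Total: $98.70 + $184.24 + $56.92 = $339.86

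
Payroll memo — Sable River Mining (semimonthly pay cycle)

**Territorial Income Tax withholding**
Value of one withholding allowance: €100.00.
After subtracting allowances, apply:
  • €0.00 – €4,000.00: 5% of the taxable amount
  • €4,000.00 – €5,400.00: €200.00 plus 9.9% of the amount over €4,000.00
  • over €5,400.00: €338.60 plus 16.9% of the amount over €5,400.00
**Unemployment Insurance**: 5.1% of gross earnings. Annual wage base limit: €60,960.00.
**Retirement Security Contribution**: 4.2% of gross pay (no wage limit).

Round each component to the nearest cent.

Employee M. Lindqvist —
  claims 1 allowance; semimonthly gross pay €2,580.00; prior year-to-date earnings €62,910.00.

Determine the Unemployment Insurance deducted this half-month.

€0.00

Unemployment Insurance: YTD €62,910.00 ≥ cap €60,960.00 → €0.00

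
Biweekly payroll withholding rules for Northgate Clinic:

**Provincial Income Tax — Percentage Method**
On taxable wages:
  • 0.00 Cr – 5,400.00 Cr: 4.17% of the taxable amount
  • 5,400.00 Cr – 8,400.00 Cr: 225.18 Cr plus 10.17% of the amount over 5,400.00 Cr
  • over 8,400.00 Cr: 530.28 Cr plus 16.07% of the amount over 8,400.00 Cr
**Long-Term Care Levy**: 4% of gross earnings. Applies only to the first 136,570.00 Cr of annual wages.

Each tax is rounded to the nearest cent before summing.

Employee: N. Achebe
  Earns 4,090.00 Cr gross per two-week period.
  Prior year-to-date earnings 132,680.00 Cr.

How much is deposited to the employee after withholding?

3,763.85 Cr

Provincial Income Tax: taxable = 4,090.00 Cr
  4.17% × 4,090.00 Cr = 170.55 Cr
Long-Term Care Levy: cap 136,570.00 Cr − YTD 132,680.00 Cr = 3,890.00 Cr subject; 4% × 3,890.00 Cr = 155.60 Cr
Total withheld: 170.55 Cr + 155.60 Cr = 326.15 Cr
Net pay: 4,090.00 Cr − 326.15 Cr = 3,763.85 Cr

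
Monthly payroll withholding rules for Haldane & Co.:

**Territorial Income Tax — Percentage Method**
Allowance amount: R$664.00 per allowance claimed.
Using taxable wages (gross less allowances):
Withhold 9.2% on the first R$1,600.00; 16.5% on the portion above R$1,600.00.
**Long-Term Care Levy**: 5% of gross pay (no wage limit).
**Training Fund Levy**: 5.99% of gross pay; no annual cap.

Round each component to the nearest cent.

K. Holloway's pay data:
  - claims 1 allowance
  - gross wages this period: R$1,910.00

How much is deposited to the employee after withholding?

R$1,585.46

Territorial Income Tax: taxable = R$1,910.00 − 1×R$664.00 = R$1,246.00
  9.2% × R$1,246.00 = R$114.63
Long-Term Care Levy: 5% × R$1,910.00 = R$95.50
Training Fund Levy: 5.99% × R$1,910.00 = R$114.41
Total withheld: R$114.63 + R$95.50 + R$114.41 = R$324.54
Net pay: R$1,910.00 − R$324.54 = R$1,585.46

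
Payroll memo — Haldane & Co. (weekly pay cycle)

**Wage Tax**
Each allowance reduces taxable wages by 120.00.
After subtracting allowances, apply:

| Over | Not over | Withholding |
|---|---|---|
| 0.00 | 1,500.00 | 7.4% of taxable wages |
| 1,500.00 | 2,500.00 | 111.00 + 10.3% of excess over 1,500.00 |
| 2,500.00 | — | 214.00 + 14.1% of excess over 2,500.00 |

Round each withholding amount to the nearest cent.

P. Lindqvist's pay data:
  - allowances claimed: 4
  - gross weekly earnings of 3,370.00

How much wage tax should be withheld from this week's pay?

Wage Tax: taxable = 3,370.00 − 4×120.00 = 2,890.00
  214.00 + 14.1% × (2,890.00 − 2,500.00) = 214.00 + 14.1% × 390.00 = 268.99

268.99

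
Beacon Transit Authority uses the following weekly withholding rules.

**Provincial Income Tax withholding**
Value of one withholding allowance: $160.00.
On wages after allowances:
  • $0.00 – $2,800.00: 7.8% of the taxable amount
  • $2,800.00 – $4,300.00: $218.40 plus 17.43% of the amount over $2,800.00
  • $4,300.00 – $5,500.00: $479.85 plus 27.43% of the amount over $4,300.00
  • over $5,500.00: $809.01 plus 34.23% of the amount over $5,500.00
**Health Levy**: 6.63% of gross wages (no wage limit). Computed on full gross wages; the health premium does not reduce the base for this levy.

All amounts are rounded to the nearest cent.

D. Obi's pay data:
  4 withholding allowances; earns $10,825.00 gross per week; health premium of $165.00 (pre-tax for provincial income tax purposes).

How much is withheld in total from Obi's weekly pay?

$3,073.91

Provincial Income Tax: taxable = $10,825.00 − $165.00 − 4×$160.00 = $10,020.00
  $809.01 + 34.23% × ($10,020.00 − $5,500.00) = $809.01 + 34.23% × $4,520.00 = $2,356.21
Health Levy: 6.63% × $10,825.00 = $717.70
Total: $2,356.21 + $717.70 = $3,073.91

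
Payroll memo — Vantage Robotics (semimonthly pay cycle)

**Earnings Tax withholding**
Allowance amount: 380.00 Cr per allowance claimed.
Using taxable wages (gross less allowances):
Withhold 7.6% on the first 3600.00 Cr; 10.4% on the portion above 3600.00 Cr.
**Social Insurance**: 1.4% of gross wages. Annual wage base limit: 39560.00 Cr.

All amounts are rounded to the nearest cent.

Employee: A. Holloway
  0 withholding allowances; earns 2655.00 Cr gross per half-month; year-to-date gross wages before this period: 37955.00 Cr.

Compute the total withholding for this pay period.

Earnings Tax: taxable = 2655.00 Cr
  7.6% × 2655.00 Cr = 201.78 Cr
Social Insurance: cap 39560.00 Cr − YTD 37955.00 Cr = 1605.00 Cr subject; 1.4% × 1605.00 Cr = 22.47 Cr
Total: 201.78 Cr + 22.47 Cr = 224.25 Cr

224.25 Cr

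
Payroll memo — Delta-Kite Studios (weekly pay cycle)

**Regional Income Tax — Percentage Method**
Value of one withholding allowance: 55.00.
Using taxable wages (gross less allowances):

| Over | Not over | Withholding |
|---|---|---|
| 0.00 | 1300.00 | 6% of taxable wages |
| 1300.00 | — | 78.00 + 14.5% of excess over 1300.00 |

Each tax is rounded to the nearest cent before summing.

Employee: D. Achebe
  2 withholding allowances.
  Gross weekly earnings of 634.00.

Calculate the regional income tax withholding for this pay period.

Regional Income Tax: taxable = 634.00 − 2×55.00 = 524.00
  6% × 524.00 = 31.44

31.44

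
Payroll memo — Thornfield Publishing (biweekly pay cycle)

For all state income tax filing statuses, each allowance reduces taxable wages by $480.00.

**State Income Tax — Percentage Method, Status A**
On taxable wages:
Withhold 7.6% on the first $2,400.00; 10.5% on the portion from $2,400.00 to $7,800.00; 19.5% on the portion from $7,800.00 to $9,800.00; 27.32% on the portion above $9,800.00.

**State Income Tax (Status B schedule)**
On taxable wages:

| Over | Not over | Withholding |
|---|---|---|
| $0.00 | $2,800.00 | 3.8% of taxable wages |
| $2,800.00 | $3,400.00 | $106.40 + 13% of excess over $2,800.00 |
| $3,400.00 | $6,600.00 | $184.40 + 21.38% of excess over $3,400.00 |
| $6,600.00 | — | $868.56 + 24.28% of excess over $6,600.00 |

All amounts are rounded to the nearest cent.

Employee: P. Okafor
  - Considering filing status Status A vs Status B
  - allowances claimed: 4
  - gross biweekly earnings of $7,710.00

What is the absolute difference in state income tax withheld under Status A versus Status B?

State Income Tax (Status A): taxable = $7,710.00 − 4×$480.00 = $5,790.00
  $182.40 + 10.5% × ($5,790.00 − $2,400.00) = $182.40 + 10.5% × $3,390.00 = $538.35
State Income Tax (Status B): taxable = $7,710.00 − 4×$480.00 = $5,790.00
  $184.40 + 21.38% × ($5,790.00 − $3,400.00) = $184.40 + 21.38% × $2,390.00 = $695.38
Difference: |$538.35 − $695.38| = $157.03 (higher under Status B)

$157.03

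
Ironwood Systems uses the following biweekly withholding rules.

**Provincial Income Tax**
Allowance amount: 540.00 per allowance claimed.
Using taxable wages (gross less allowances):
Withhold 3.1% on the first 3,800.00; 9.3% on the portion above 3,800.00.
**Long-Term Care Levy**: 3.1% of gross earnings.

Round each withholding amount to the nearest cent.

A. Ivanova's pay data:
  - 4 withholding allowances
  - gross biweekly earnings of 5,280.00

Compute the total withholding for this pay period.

260.40

Provincial Income Tax: taxable = 5,280.00 − 4×540.00 = 3,120.00
  3.1% × 3,120.00 = 96.72
Long-Term Care Levy: 3.1% × 5,280.00 = 163.68
Total: 96.72 + 163.68 = 260.40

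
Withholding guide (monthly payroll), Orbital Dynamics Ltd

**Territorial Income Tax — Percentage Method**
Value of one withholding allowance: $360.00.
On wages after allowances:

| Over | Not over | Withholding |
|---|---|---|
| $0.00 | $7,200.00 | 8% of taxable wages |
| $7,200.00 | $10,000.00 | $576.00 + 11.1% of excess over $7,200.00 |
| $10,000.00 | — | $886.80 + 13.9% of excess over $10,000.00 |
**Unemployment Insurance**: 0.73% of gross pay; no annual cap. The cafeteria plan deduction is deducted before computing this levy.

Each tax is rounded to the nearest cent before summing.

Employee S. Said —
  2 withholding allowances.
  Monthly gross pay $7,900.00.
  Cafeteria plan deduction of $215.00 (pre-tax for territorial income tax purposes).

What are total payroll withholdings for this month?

$613.30

Territorial Income Tax: taxable = $7,900.00 − $215.00 − 2×$360.00 = $6,965.00
  8% × $6,965.00 = $557.20
Unemployment Insurance: 0.73% × $7,685.00 = $56.10
Total: $557.20 + $56.10 = $613.30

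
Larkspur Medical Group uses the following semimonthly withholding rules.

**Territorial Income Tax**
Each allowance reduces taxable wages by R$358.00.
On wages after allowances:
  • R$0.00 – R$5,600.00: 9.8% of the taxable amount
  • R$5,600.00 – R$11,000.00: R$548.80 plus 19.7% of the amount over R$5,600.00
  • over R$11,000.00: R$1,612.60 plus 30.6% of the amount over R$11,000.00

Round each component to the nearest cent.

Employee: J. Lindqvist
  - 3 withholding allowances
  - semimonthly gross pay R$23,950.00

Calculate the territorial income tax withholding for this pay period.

Territorial Income Tax: taxable = R$23,950.00 − 3×R$358.00 = R$22,876.00
  R$1,612.60 + 30.6% × (R$22,876.00 − R$11,000.00) = R$1,612.60 + 30.6% × R$11,876.00 = R$5,246.66

R$5,246.66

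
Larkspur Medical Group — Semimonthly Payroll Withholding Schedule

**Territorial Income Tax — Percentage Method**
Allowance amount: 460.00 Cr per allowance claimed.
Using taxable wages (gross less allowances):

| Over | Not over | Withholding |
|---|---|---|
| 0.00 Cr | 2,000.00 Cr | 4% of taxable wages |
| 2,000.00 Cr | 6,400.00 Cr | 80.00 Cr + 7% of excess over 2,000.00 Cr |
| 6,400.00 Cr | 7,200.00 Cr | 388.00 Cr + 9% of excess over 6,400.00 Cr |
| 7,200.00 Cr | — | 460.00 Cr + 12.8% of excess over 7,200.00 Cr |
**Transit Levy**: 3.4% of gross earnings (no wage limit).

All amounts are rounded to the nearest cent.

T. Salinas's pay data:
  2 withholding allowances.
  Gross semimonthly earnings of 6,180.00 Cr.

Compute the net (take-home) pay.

Territorial Income Tax: taxable = 6,180.00 Cr − 2×460.00 Cr = 5,260.00 Cr
  80.00 Cr + 7% × (5,260.00 Cr − 2,000.00 Cr) = 80.00 Cr + 7% × 3,260.00 Cr = 308.20 Cr
Transit Levy: 3.4% × 6,180.00 Cr = 210.12 Cr
Total withheld: 308.20 Cr + 210.12 Cr = 518.32 Cr
Net pay: 6,180.00 Cr − 518.32 Cr = 5,661.68 Cr

5,661.68 Cr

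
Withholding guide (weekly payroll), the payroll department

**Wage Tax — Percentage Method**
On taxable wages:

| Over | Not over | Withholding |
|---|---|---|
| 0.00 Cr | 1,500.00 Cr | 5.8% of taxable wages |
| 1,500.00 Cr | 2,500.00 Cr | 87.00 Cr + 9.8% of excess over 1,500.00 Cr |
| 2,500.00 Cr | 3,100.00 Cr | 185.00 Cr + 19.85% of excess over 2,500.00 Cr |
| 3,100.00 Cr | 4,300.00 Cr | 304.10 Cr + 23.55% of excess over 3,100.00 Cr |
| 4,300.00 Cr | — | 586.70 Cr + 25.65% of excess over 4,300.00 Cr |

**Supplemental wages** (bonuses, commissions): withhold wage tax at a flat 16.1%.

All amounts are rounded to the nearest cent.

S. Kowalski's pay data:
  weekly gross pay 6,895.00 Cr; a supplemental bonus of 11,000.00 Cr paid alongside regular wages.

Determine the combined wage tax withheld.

3,023.32 Cr

Wage Tax: taxable = 6,895.00 Cr
  586.70 Cr + 25.65% × (6,895.00 Cr − 4,300.00 Cr) = 586.70 Cr + 25.65% × 2,595.00 Cr = 1,252.32 Cr
Supplemental (16.1% flat on bonus): 16.1% × 11,000.00 Cr = 1,771.00 Cr
Total wage tax: 1,252.32 Cr + 1,771.00 Cr = 3,023.32 Cr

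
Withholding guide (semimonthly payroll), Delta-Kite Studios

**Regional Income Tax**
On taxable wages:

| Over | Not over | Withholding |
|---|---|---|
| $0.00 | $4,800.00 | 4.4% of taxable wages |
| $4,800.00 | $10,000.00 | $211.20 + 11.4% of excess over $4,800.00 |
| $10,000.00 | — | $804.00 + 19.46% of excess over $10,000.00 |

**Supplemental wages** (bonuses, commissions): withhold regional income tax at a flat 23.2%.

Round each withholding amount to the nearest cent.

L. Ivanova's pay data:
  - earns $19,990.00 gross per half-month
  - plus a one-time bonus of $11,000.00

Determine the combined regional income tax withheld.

$5,300.05

Regional Income Tax: taxable = $19,990.00
  $804.00 + 19.46% × ($19,990.00 − $10,000.00) = $804.00 + 19.46% × $9,990.00 = $2,748.05
Supplemental (23.2% flat on bonus): 23.2% × $11,000.00 = $2,552.00
Total regional income tax: $2,748.05 + $2,552.00 = $5,300.05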